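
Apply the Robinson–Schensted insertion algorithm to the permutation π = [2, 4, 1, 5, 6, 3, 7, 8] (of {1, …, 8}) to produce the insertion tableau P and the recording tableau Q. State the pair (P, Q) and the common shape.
P = [1, 3, 5, 6, 7, 8] / [2, 4];  Q = [1, 2, 4, 5, 7, 8] / [3, 6];  common shape = (6, 2)

Row-insert the values π_1, π_2, … into P one at a time, bumping the leftmost entry strictly greater than the inserted value down to the next row. The recording tableau Q records, in position (i, j), the step at which that cell was added to P.
  Insert 2 (step 1): P = [2];  Q = [1]
  Insert 4 (step 2): P = [2, 4];  Q = [1, 2]
  Insert 1 (step 3): P = [1, 4] / [2];  Q = [1, 2] / [3]
  Insert 5 (step 4): P = [1, 4, 5] / [2];  Q = [1, 2, 4] / [3]
  Insert 6 (step 5): P = [1, 4, 5, 6] / [2];  Q = [1, 2, 4, 5] / [3]
  Insert 3 (step 6): P = [1, 3, 5, 6] / [2, 4];  Q = [1, 2, 4, 5] / [3, 6]
  Insert 7 (step 7): P = [1, 3, 5, 6, 7] / [2, 4];  Q = [1, 2, 4, 5, 7] / [3, 6]
  Insert 8 (step 8): P = [1, 3, 5, 6, 7, 8] / [2, 4];  Q = [1, 2, 4, 5, 7, 8] / [3, 6]
Final shape: (6, 2).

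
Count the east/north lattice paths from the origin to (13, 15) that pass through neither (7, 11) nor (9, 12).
Number of paths = 23813090

Inclusion–exclusion. Total paths: C(28, 13) = 37442160. Through P₁: C(18, 7)·C(10, 6) = 6683040. Through P₂: C(21, 9)·C(7, 4) = 10287550. Since P₁ is strictly southwest of P₂, a monotone path through both must visit P₁ then P₂; paths through both = C(18, 7)·C(3, 2)·C(7, 4) = 3341520. Avoid both = 37442160 − 6683040 − 10287550 + 3341520 = 23813090.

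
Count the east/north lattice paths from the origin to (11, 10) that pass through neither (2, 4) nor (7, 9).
Number of paths = 239341

Inclusion–exclusion. Total paths: C(21, 11) = 352716. Through P₁: C(6, 2)·C(15, 9) = 75075. Through P₂: C(16, 7)·C(5, 4) = 57200. Since P₁ is strictly southwest of P₂, a monotone path through both must visit P₁ then P₂; paths through both = C(6, 2)·C(10, 5)·C(5, 4) = 18900. Avoid both = 352716 − 75075 − 57200 + 18900 = 239341.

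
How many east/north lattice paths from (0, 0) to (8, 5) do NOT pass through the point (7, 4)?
Number of paths = 627

Total paths from (0, 0) to (8, 5): C(13, 8) = 1287. Paths through (7, 4): (paths (0, 0) → (7, 4)) × (paths (7, 4) → (8, 5)) = C(11, 7) · C(2, 1) = 330 · 2 = 660. Avoidance count = 1287 − 660 = 627.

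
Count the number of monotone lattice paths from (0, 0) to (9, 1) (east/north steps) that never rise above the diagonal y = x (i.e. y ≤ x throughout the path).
Number of paths = 9

By the reflection principle (André's argument), the number of monotone paths to (9, 1) with n ≤ m that never go above y = x is C(10, 9) − C(10, 10) = 10 − 1 = 9.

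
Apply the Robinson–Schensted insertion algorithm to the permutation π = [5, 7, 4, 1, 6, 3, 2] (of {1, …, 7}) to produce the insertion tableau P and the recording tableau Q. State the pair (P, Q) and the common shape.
P = [1, 2] / [3, 6] / [4, 7] / [5];  Q = [1, 2] / [3, 5] / [4, 6] / [7];  common shape = (2, 2, 2, 1)

Row-insert the values π_1, π_2, … into P one at a time, bumping the leftmost entry strictly greater than the inserted value down to the next row. The recording tableau Q records, in position (i, j), the step at which that cell was added to P.
  Insert 5 (step 1): P = [5];  Q = [1]
  Insert 7 (step 2): P = [5, 7];  Q = [1, 2]
  Insert 4 (step 3): P = [4, 7] / [5];  Q = [1, 2] / [3]
  Insert 1 (step 4): P = [1, 7] / [4] / [5];  Q = [1, 2] / [3] / [4]
  Insert 6 (step 5): P = [1, 6] / [4, 7] / [5];  Q = [1, 2] / [3, 5] / [4]
  Insert 3 (step 6): P = [1, 3] / [4, 6] / [5, 7];  Q = [1, 2] / [3, 5] / [4, 6]
  Insert 2 (step 7): P = [1, 2] / [3, 6] / [4, 7] / [5];  Q = [1, 2] / [3, 5] / [4, 6] / [7]
Final shape: (2, 2, 2, 1).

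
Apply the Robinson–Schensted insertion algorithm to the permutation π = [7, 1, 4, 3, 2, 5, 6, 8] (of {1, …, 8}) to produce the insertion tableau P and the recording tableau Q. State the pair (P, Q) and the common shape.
P = [1, 2, 5, 6, 8] / [3] / [4] / [7];  Q = [1, 3, 6, 7, 8] / [2] / [4] / [5];  common shape = (5, 1, 1, 1)

Row-insert the values π_1, π_2, … into P one at a time, bumping the leftmost entry strictly greater than the inserted value down to the next row. The recording tableau Q records, in position (i, j), the step at which that cell was added to P.
  Insert 7 (step 1): P = [7];  Q = [1]
  Insert 1 (step 2): P = [1] / [7];  Q = [1] / [2]
  Insert 4 (step 3): P = [1, 4] / [7];  Q = [1, 3] / [2]
  Insert 3 (step 4): P = [1, 3] / [4] / [7];  Q = [1, 3] / [2] / [4]
  Insert 2 (step 5): P = [1, 2] / [3] / [4] / [7];  Q = [1, 3] / [2] / [4] / [5]
  Insert 5 (step 6): P = [1, 2, 5] / [3] / [4] / [7];  Q = [1, 3, 6] / [2] / [4] / [5]
  Insert 6 (step 7): P = [1, 2, 5, 6] / [3] / [4] / [7];  Q = [1, 3, 6, 7] / [2] / [4] / [5]
  Insert 8 (step 8): P = [1, 2, 5, 6, 8] / [3] / [4] / [7];  Q = [1, 3, 6, 7, 8] / [2] / [4] / [5]
Final shape: (5, 1, 1, 1).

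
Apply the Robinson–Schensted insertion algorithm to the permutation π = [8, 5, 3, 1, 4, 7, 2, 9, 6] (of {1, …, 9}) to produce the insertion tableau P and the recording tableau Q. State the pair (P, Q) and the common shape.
P = [1, 2, 6, 9] / [3, 4, 7] / [5] / [8];  Q = [1, 5, 6, 8] / [2, 7, 9] / [3] / [4];  common shape = (4, 3, 1, 1)

Row-insert the values π_1, π_2, … into P one at a time, bumping the leftmost entry strictly greater than the inserted value down to the next row. The recording tableau Q records, in position (i, j), the step at which that cell was added to P.
  Insert 8 (step 1): P = [8];  Q = [1]
  Insert 5 (step 2): P = [5] / [8];  Q = [1] / [2]
  Insert 3 (step 3): P = [3] / [5] / [8];  Q = [1] / [2] / [3]
  Insert 1 (step 4): P = [1] / [3] / [5] / [8];  Q = [1] / [2] / [3] / [4]
  Insert 4 (step 5): P = [1, 4] / [3] / [5] / [8];  Q = [1, 5] / [2] / [3] / [4]
  Insert 7 (step 6): P = [1, 4, 7] / [3] / [5] / [8];  Q = [1, 5, 6] / [2] / [3] / [4]
  Insert 2 (step 7): P = [1, 2, 7] / [3, 4] / [5] / [8];  Q = [1, 5, 6] / [2, 7] / [3] / [4]
  Insert 9 (step 8): P = [1, 2, 7, 9] / [3, 4] / [5] / [8];  Q = [1, 5, 6, 8] / [2, 7] / [3] / [4]
  Insert 6 (step 9): P = [1, 2, 6, 9] / [3, 4, 7] / [5] / [8];  Q = [1, 5, 6, 8] / [2, 7, 9] / [3] / [4]
Final shape: (4, 3, 1, 1).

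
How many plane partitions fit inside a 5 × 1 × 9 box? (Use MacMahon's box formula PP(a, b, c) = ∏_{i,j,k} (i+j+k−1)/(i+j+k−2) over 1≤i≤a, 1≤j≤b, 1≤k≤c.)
PP(5, 1, 9) = 2002

Evaluate the triple product over i = 1..5, j = 1..1, k = 1..9. The factors are (2/1) · (3/2) · (4/3) · (5/4) · (6/5) · (7/6) · (8/7) · (9/8) · … (45 factors total). The numerators and denominators telescope so the product is an integer; carrying out the multiplication exactly gives PP(5, 1, 9) = 2002.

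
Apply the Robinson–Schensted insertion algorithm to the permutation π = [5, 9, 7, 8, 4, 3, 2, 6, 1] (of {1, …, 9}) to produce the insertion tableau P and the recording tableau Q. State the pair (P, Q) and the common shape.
P = [1, 6, 8] / [2, 7] / [3] / [4] / [5] / [9];  Q = [1, 2, 4] / [3, 8] / [5] / [6] / [7] / [9];  common shape = (3, 2, 1, 1, 1, 1)

Row-insert the values π_1, π_2, … into P one at a time, bumping the leftmost entry strictly greater than the inserted value down to the next row. The recording tableau Q records, in position (i, j), the step at which that cell was added to P.
  Insert 5 (step 1): P = [5];  Q = [1]
  Insert 9 (step 2): P = [5, 9];  Q = [1, 2]
  Insert 7 (step 3): P = [5, 7] / [9];  Q = [1, 2] / [3]
  Insert 8 (step 4): P = [5, 7, 8] / [9];  Q = [1, 2, 4] / [3]
  Insert 4 (step 5): P = [4, 7, 8] / [5] / [9];  Q = [1, 2, 4] / [3] / [5]
  Insert 3 (step 6): P = [3, 7, 8] / [4] / [5] / [9];  Q = [1, 2, 4] / [3] / [5] / [6]
  Insert 2 (step 7): P = [2, 7, 8] / [3] / [4] / [5] / [9];  Q = [1, 2, 4] / [3] / [5] / [6] / [7]
  Insert 6 (step 8): P = [2, 6, 8] / [3, 7] / [4] / [5] / [9];  Q = [1, 2, 4] / [3, 8] / [5] / [6] / [7]
  Insert 1 (step 9): P = [1, 6, 8] / [2, 7] / [3] / [4] / [5] / [9];  Q = [1, 2, 4] / [3, 8] / [5] / [6] / [7] / [9]
Final shape: (3, 2, 1, 1, 1, 1).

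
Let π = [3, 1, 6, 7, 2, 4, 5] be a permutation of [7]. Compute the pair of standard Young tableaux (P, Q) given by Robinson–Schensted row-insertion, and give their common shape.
P = [1, 2, 4, 5] / [3, 6, 7];  Q = [1, 3, 4, 7] / [2, 5, 6];  common shape = (4, 3)

Row-insert the values π_1, π_2, … into P one at a time, bumping the leftmost entry strictly greater than the inserted value down to the next row. The recording tableau Q records, in position (i, j), the step at which that cell was added to P.
  Insert 3 (step 1): P = [3];  Q = [1]
  Insert 1 (step 2): P = [1] / [3];  Q = [1] / [2]
  Insert 6 (step 3): P = [1, 6] / [3];  Q = [1, 3] / [2]
  Insert 7 (step 4): P = [1, 6, 7] / [3];  Q = [1, 3, 4] / [2]
  Insert 2 (step 5): P = [1, 2, 7] / [3, 6];  Q = [1, 3, 4] / [2, 5]
  Insert 4 (step 6): P = [1, 2, 4] / [3, 6, 7];  Q = [1, 3, 4] / [2, 5, 6]
  Insert 5 (step 7): P = [1, 2, 4, 5] / [3, 6, 7];  Q = [1, 3, 4, 7] / [2, 5, 6]
Final shape: (4, 3).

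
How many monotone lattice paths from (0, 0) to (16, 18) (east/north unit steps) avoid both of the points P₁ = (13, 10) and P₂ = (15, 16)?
Number of paths = 1209671499

Inclusion–exclusion. Total paths: C(34, 16) = 2203961430. Through P₁: C(23, 13)·C(11, 3) = 188770890. Through P₂: C(31, 15)·C(3, 1) = 901620585. Since P₁ is strictly southwest of P₂, a monotone path through both must visit P₁ then P₂; paths through both = C(23, 13)·C(8, 2)·C(3, 1) = 96101544. Avoid both = 2203961430 − 188770890 − 901620585 + 96101544 = 1209671499.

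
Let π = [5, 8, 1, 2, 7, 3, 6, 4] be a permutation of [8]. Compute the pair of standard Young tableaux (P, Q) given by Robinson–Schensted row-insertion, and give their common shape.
P = [1, 2, 3, 4] / [5, 6] / [7] / [8];  Q = [1, 2, 5, 7] / [3, 4] / [6] / [8];  common shape = (4, 2, 1, 1)

Row-insert the values π_1, π_2, … into P one at a time, bumping the leftmost entry strictly greater than the inserted value down to the next row. The recording tableau Q records, in position (i, j), the step at which that cell was added to P.
  Insert 5 (step 1): P = [5];  Q = [1]
  Insert 8 (step 2): P = [5, 8];  Q = [1, 2]
  Insert 1 (step 3): P = [1, 8] / [5];  Q = [1, 2] / [3]
  Insert 2 (step 4): P = [1, 2] / [5, 8];  Q = [1, 2] / [3, 4]
  Insert 7 (step 5): P = [1, 2, 7] / [5, 8];  Q = [1, 2, 5] / [3, 4]
  Insert 3 (step 6): P = [1, 2, 3] / [5, 7] / [8];  Q = [1, 2, 5] / [3, 4] / [6]
  Insert 6 (step 7): P = [1, 2, 3, 6] / [5, 7] / [8];  Q = [1, 2, 5, 7] / [3, 4] / [6]
  Insert 4 (step 8): P = [1, 2, 3, 4] / [5, 6] / [7] / [8];  Q = [1, 2, 5, 7] / [3, 4] / [6] / [8]
Final shape: (4, 2, 1, 1).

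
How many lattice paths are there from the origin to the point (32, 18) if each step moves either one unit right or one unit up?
Number of paths = 18053528883775

A monotone lattice path from (0, 0) to (32, 18) consists of 32 east steps and 18 north steps in some order, so it is determined by which 32 of the 50 steps are east. The count is C(50, 32) = 18053528883775.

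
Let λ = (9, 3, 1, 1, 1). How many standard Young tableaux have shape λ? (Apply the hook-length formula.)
# SYT of shape (9, 3, 1, 1, 1) = 26950

Hook-length formula: f^λ = n! / Π hook(c), product over all cells c of the Young diagram. For λ = (9, 3, 1, 1, 1), n = 15 boxes. Hook lengths by row (left-to-right, top-to-bottom): [13, 9, 8, 6, 5, 4, 3, 2, 1]; [6, 2, 1]; [3]; [2]; [1]. Product of hooks = 48522240. So f^λ = 15! / 48522240 = 1307674368000 / 48522240 = 26950.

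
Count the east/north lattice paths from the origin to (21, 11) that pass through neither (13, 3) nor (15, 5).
Number of paths = 110596224

Inclusion–exclusion. Total paths: C(32, 21) = 129024480. Through P₁: C(16, 13)·C(16, 8) = 7207200. Through P₂: C(20, 15)·C(12, 6) = 14325696. Since P₁ is strictly southwest of P₂, a monotone path through both must visit P₁ then P₂; paths through both = C(16, 13)·C(4, 2)·C(12, 6) = 3104640. Avoid both = 129024480 − 7207200 − 14325696 + 3104640 = 110596224.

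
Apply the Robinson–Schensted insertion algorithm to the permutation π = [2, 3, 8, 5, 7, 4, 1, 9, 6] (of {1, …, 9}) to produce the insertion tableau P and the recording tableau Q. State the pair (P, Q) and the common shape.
P = [1, 3, 4, 6, 9] / [2, 7] / [5] / [8];  Q = [1, 2, 3, 5, 8] / [4, 9] / [6] / [7];  common shape = (5, 2, 1, 1)

Row-insert the values π_1, π_2, … into P one at a time, bumping the leftmost entry strictly greater than the inserted value down to the next row. The recording tableau Q records, in position (i, j), the step at which that cell was added to P.
  Insert 2 (step 1): P = [2];  Q = [1]
  Insert 3 (step 2): P = [2, 3];  Q = [1, 2]
  Insert 8 (step 3): P = [2, 3, 8];  Q = [1, 2, 3]
  Insert 5 (step 4): P = [2, 3, 5] / [8];  Q = [1, 2, 3] / [4]
  Insert 7 (step 5): P = [2, 3, 5, 7] / [8];  Q = [1, 2, 3, 5] / [4]
  Insert 4 (step 6): P = [2, 3, 4, 7] / [5] / [8];  Q = [1, 2, 3, 5] / [4] / [6]
  Insert 1 (step 7): P = [1, 3, 4, 7] / [2] / [5] / [8];  Q = [1, 2, 3, 5] / [4] / [6] / [7]
  Insert 9 (step 8): P = [1, 3, 4, 7, 9] / [2] / [5] / [8];  Q = [1, 2, 3, 5, 8] / [4] / [6] / [7]
  Insert 6 (step 9): P = [1, 3, 4, 6, 9] / [2, 7] / [5] / [8];  Q = [1, 2, 3, 5, 8] / [4, 9] / [6] / [7]
Final shape: (5, 2, 1, 1).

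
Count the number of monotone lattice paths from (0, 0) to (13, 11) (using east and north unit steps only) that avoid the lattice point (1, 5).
Number of paths = 2384760

Total paths from (0, 0) to (13, 11): C(24, 13) = 2496144. Paths through (1, 5): (paths (0, 0) → (1, 5)) × (paths (1, 5) → (13, 11)) = C(6, 1) · C(18, 12) = 6 · 18564 = 111384. Avoidance count = 2496144 − 111384 = 2384760.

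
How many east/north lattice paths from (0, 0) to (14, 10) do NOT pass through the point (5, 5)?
Number of paths = 1456752

Total paths from (0, 0) to (14, 10): C(24, 14) = 1961256. Paths through (5, 5): (paths (0, 0) → (5, 5)) × (paths (5, 5) → (14, 10)) = C(10, 5) · C(14, 9) = 252 · 2002 = 504504. Avoidance count = 1961256 − 504504 = 1456752.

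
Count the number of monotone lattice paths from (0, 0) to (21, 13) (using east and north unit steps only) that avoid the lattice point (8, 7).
Number of paths = 753389340

Total paths from (0, 0) to (21, 13): C(34, 21) = 927983760. Paths through (8, 7): (paths (0, 0) → (8, 7)) × (paths (8, 7) → (21, 13)) = C(15, 8) · C(19, 13) = 6435 · 27132 = 174594420. Avoidance count = 927983760 − 174594420 = 753389340.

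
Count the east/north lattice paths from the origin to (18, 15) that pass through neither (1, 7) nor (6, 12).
Number of paths = 1020976380

Inclusion–exclusion. Total paths: C(33, 18) = 1037158320. Through P₁: C(8, 1)·C(25, 17) = 8652600. Through P₂: C(18, 6)·C(15, 12) = 8446620. Since P₁ is strictly southwest of P₂, a monotone path through both must visit P₁ then P₂; paths through both = C(8, 1)·C(10, 5)·C(15, 12) = 917280. Avoid both = 1037158320 − 8652600 − 8446620 + 917280 = 1020976380.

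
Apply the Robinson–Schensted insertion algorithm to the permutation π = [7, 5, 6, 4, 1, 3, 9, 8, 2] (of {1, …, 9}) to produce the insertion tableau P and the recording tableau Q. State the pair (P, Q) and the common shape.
P = [1, 2, 8] / [3, 6, 9] / [4] / [5] / [7];  Q = [1, 3, 7] / [2, 6, 8] / [4] / [5] / [9];  common shape = (3, 3, 1, 1, 1)

Row-insert the values π_1, π_2, … into P one at a time, bumping the leftmost entry strictly greater than the inserted value down to the next row. The recording tableau Q records, in position (i, j), the step at which that cell was added to P.
  Insert 7 (step 1): P = [7];  Q = [1]
  Insert 5 (step 2): P = [5] / [7];  Q = [1] / [2]
  Insert 6 (step 3): P = [5, 6] / [7];  Q = [1, 3] / [2]
  Insert 4 (step 4): P = [4, 6] / [5] / [7];  Q = [1, 3] / [2] / [4]
  Insert 1 (step 5): P = [1, 6] / [4] / [5] / [7];  Q = [1, 3] / [2] / [4] / [5]
  Insert 3 (step 6): P = [1, 3] / [4, 6] / [5] / [7];  Q = [1, 3] / [2, 6] / [4] / [5]
  Insert 9 (step 7): P = [1, 3, 9] / [4, 6] / [5] / [7];  Q = [1, 3, 7] / [2, 6] / [4] / [5]
  Insert 8 (step 8): P = [1, 3, 8] / [4, 6, 9] / [5] / [7];  Q = [1, 3, 7] / [2, 6, 8] / [4] / [5]
  Insert 2 (step 9): P = [1, 2, 8] / [3, 6, 9] / [4] / [5] / [7];  Q = [1, 3, 7] / [2, 6, 8] / [4] / [5] / [9]
Final shape: (3, 3, 1, 1, 1).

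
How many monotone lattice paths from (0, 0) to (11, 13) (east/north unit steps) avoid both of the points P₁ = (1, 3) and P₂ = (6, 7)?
Number of paths = 1197176

Inclusion–exclusion. Total paths: C(24, 11) = 2496144. Through P₁: C(4, 1)·C(20, 10) = 739024. Through P₂: C(13, 6)·C(11, 5) = 792792. Since P₁ is strictly southwest of P₂, a monotone path through both must visit P₁ then P₂; paths through both = C(4, 1)·C(9, 5)·C(11, 5) = 232848. Avoid both = 2496144 − 739024 − 792792 + 232848 = 1197176.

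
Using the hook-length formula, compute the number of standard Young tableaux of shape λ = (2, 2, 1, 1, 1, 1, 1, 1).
# SYT of shape (2, 2, 1, 1, 1, 1, 1, 1) = 35

Hook-length formula: f^λ = n! / Π hook(c), product over all cells c of the Young diagram. For λ = (2, 2, 1, 1, 1, 1, 1, 1), n = 10 boxes. Hook lengths by row (left-to-right, top-to-bottom): [9, 2]; [8, 1]; [6]; [5]; [4]; [3]; [2]; [1]. Product of hooks = 103680. So f^λ = 10! / 103680 = 3628800 / 103680 = 35.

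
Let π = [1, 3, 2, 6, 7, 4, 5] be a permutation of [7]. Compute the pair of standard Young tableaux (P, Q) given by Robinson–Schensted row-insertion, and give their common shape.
P = [1, 2, 4, 5] / [3, 6, 7];  Q = [1, 2, 4, 5] / [3, 6, 7];  common shape = (4, 3)

Row-insert the values π_1, π_2, … into P one at a time, bumping the leftmost entry strictly greater than the inserted value down to the next row. The recording tableau Q records, in position (i, j), the step at which that cell was added to P.
  Insert 1 (step 1): P = [1];  Q = [1]
  Insert 3 (step 2): P = [1, 3];  Q = [1, 2]
  Insert 2 (step 3): P = [1, 2] / [3];  Q = [1, 2] / [3]
  Insert 6 (step 4): P = [1, 2, 6] / [3];  Q = [1, 2, 4] / [3]
  Insert 7 (step 5): P = [1, 2, 6, 7] / [3];  Q = [1, 2, 4, 5] / [3]
  Insert 4 (step 6): P = [1, 2, 4, 7] / [3, 6];  Q = [1, 2, 4, 5] / [3, 6]
  Insert 5 (step 7): P = [1, 2, 4, 5] / [3, 6, 7];  Q = [1, 2, 4, 5] / [3, 6, 7]
Final shape: (4, 3).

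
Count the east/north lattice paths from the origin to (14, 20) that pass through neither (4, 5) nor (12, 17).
Number of paths = 619874730

Inclusion–exclusion. Total paths: C(34, 14) = 1391975640. Through P₁: C(9, 4)·C(25, 10) = 411863760. Through P₂: C(29, 12)·C(5, 2) = 518959350. Since P₁ is strictly southwest of P₂, a monotone path through both must visit P₁ then P₂; paths through both = C(9, 4)·C(20, 8)·C(5, 2) = 158722200. Avoid both = 1391975640 − 411863760 − 518959350 + 158722200 = 619874730.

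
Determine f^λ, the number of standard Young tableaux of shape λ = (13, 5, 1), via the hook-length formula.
# SYT of shape (13, 5, 1) = 81396

Hook-length formula: f^λ = n! / Π hook(c), product over all cells c of the Young diagram. For λ = (13, 5, 1), n = 19 boxes. Hook lengths by row (left-to-right, top-to-bottom): [15, 13, 12, 11, 10, 8, 7, 6, 5, 4, 3, 2, 1]; [6, 4, 3, 2, 1]; [1]. Product of hooks = 1494484992000. So f^λ = 19! / 1494484992000 = 121645100408832000 / 1494484992000 = 81396.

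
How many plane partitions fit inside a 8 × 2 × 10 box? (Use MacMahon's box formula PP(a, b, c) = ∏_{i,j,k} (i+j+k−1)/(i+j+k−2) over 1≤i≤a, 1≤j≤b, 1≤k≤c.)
PP(8, 2, 10) = 367479684

Evaluate the triple product over i = 1..8, j = 1..2, k = 1..10. The factors are (2/1) · (3/2) · (4/3) · (5/4) · (6/5) · (7/6) · (8/7) · (9/8) · … (160 factors total). The numerators and denominators telescope so the product is an integer; carrying out the multiplication exactly gives PP(8, 2, 10) = 367479684.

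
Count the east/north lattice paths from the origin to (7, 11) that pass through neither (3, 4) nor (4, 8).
Number of paths = 13874

Inclusion–exclusion. Total paths: C(18, 7) = 31824. Through P₁: C(7, 3)·C(11, 4) = 11550. Through P₂: C(12, 4)·C(6, 3) = 9900. Since P₁ is strictly southwest of P₂, a monotone path through both must visit P₁ then P₂; paths through both = C(7, 3)·C(5, 1)·C(6, 3) = 3500. Avoid both = 31824 − 11550 − 9900 + 3500 = 13874.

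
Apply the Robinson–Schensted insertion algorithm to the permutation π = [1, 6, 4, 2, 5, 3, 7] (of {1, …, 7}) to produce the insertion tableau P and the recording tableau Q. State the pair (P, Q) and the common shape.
P = [1, 2, 3, 7] / [4, 5] / [6];  Q = [1, 2, 5, 7] / [3, 6] / [4];  common shape = (4, 2, 1)

Row-insert the values π_1, π_2, … into P one at a time, bumping the leftmost entry strictly greater than the inserted value down to the next row. The recording tableau Q records, in position (i, j), the step at which that cell was added to P.
  Insert 1 (step 1): P = [1];  Q = [1]
  Insert 6 (step 2): P = [1, 6];  Q = [1, 2]
  Insert 4 (step 3): P = [1, 4] / [6];  Q = [1, 2] / [3]
  Insert 2 (step 4): P = [1, 2] / [4] / [6];  Q = [1, 2] / [3] / [4]
  Insert 5 (step 5): P = [1, 2, 5] / [4] / [6];  Q = [1, 2, 5] / [3] / [4]
  Insert 3 (step 6): P = [1, 2, 3] / [4, 5] / [6];  Q = [1, 2, 5] / [3, 6] / [4]
  Insert 7 (step 7): P = [1, 2, 3, 7] / [4, 5] / [6];  Q = [1, 2, 5, 7] / [3, 6] / [4]
Final shape: (4, 2, 1).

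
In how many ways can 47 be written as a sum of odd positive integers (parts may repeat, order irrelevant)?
p_odd(47) = 2590

Enumerate partitions using only odd parts via the recurrence o(n, m) = o(n, m−2) + o(n−m, m) over odd m, starting from the largest odd part ≤ n. This gives p_odd(47) = 2590. (Euler's theorem: equals the count of distinct-part partitions.)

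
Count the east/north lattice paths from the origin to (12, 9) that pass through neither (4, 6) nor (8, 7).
Number of paths = 178505

Inclusion–exclusion. Total paths: C(21, 12) = 293930. Through P₁: C(10, 4)·C(11, 8) = 34650. Through P₂: C(15, 8)·C(6, 4) = 96525. Since P₁ is strictly southwest of P₂, a monotone path through both must visit P₁ then P₂; paths through both = C(10, 4)·C(5, 4)·C(6, 4) = 15750. Avoid both = 293930 − 34650 − 96525 + 15750 = 178505.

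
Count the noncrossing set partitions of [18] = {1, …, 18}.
C_18 = 477638700

These noncrossing partitions are counted by the Catalan number C_n = (1/(n + 1)) · C(2n, n). For n = 18: C_18 = (1/19) · C(36, 18) = 9075135300/19 = 477638700.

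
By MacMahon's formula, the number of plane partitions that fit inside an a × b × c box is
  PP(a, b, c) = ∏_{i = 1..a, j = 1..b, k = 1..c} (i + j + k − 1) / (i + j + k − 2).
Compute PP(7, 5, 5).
PP(7, 5, 5) = 30107635272

Evaluate the triple product over i = 1..7, j = 1..5, k = 1..5. The factors are (2/1) · (3/2) · (4/3) · (5/4) · (6/5) · (3/2) · (4/3) · (5/4) · … (175 factors total). The numerators and denominators telescope so the product is an integer; carrying out the multiplication exactly gives PP(7, 5, 5) = 30107635272.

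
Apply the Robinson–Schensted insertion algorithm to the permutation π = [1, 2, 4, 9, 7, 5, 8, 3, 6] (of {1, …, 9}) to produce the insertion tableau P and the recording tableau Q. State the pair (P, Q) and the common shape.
P = [1, 2, 3, 5, 6] / [4, 8] / [7] / [9];  Q = [1, 2, 3, 4, 7] / [5, 9] / [6] / [8];  common shape = (5, 2, 1, 1)

Row-insert the values π_1, π_2, … into P one at a time, bumping the leftmost entry strictly greater than the inserted value down to the next row. The recording tableau Q records, in position (i, j), the step at which that cell was added to P.
  Insert 1 (step 1): P = [1];  Q = [1]
  Insert 2 (step 2): P = [1, 2];  Q = [1, 2]
  Insert 4 (step 3): P = [1, 2, 4];  Q = [1, 2, 3]
  Insert 9 (step 4): P = [1, 2, 4, 9];  Q = [1, 2, 3, 4]
  Insert 7 (step 5): P = [1, 2, 4, 7] / [9];  Q = [1, 2, 3, 4] / [5]
  Insert 5 (step 6): P = [1, 2, 4, 5] / [7] / [9];  Q = [1, 2, 3, 4] / [5] / [6]
  Insert 8 (step 7): P = [1, 2, 4, 5, 8] / [7] / [9];  Q = [1, 2, 3, 4, 7] / [5] / [6]
  Insert 3 (step 8): P = [1, 2, 3, 5, 8] / [4] / [7] / [9];  Q = [1, 2, 3, 4, 7] / [5] / [6] / [8]
  Insert 6 (step 9): P = [1, 2, 3, 5, 6] / [4, 8] / [7] / [9];  Q = [1, 2, 3, 4, 7] / [5, 9] / [6] / [8]
Final shape: (5, 2, 1, 1).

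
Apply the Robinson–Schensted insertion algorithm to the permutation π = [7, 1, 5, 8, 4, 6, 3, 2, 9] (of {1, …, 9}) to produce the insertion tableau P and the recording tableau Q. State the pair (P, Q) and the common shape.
P = [1, 2, 6, 9] / [3, 8] / [4] / [5] / [7];  Q = [1, 3, 4, 9] / [2, 6] / [5] / [7] / [8];  common shape = (4, 2, 1, 1, 1)

Row-insert the values π_1, π_2, … into P one at a time, bumping the leftmost entry strictly greater than the inserted value down to the next row. The recording tableau Q records, in position (i, j), the step at which that cell was added to P.
  Insert 7 (step 1): P = [7];  Q = [1]
  Insert 1 (step 2): P = [1] / [7];  Q = [1] / [2]
  Insert 5 (step 3): P = [1, 5] / [7];  Q = [1, 3] / [2]
  Insert 8 (step 4): P = [1, 5, 8] / [7];  Q = [1, 3, 4] / [2]
  Insert 4 (step 5): P = [1, 4, 8] / [5] / [7];  Q = [1, 3, 4] / [2] / [5]
  Insert 6 (step 6): P = [1, 4, 6] / [5, 8] / [7];  Q = [1, 3, 4] / [2, 6] / [5]
  Insert 3 (step 7): P = [1, 3, 6] / [4, 8] / [5] / [7];  Q = [1, 3, 4] / [2, 6] / [5] / [7]
  Insert 2 (step 8): P = [1, 2, 6] / [3, 8] / [4] / [5] / [7];  Q = [1, 3, 4] / [2, 6] / [5] / [7] / [8]
  Insert 9 (step 9): P = [1, 2, 6, 9] / [3, 8] / [4] / [5] / [7];  Q = [1, 3, 4, 9] / [2, 6] / [5] / [7] / [8]
Final shape: (4, 2, 1, 1, 1).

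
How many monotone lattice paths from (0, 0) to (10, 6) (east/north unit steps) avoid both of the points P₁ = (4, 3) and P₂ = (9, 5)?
Number of paths = 2534

Inclusion–exclusion. Total paths: C(16, 10) = 8008. Through P₁: C(7, 4)·C(9, 6) = 2940. Through P₂: C(14, 9)·C(2, 1) = 4004. Since P₁ is strictly southwest of P₂, a monotone path through both must visit P₁ then P₂; paths through both = C(7, 4)·C(7, 5)·C(2, 1) = 1470. Avoid both = 8008 − 2940 − 4004 + 1470 = 2534.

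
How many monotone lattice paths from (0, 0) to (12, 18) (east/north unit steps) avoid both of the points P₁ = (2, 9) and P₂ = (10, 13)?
Number of paths = 57958774

Inclusion–exclusion. Total paths: C(30, 12) = 86493225. Through P₁: C(11, 2)·C(19, 10) = 5080790. Through P₂: C(23, 10)·C(7, 2) = 24025386. Since P₁ is strictly southwest of P₂, a monotone path through both must visit P₁ then P₂; paths through both = C(11, 2)·C(12, 8)·C(7, 2) = 571725. Avoid both = 86493225 − 5080790 − 24025386 + 571725 = 57958774.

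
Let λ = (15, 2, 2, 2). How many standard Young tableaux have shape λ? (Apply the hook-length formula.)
# SYT of shape (15, 2, 2, 2) = 186200

Hook-length formula: f^λ = n! / Π hook(c), product over all cells c of the Young diagram. For λ = (15, 2, 2, 2), n = 21 boxes. Hook lengths by row (left-to-right, top-to-bottom): [18, 17, 13, 12, 11, 10, 9, 8, 7, 6, 5, 4, 3, 2, 1]; [4, 3]; [3, 2]; [2, 1]. Product of hooks = 274387444531200. So f^λ = 21! / 274387444531200 = 51090942171709440000 / 274387444531200 = 186200.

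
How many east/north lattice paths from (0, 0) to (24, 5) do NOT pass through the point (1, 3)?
Number of paths = 117555

Total paths from (0, 0) to (24, 5): C(29, 24) = 118755. Paths through (1, 3): (paths (0, 0) → (1, 3)) × (paths (1, 3) → (24, 5)) = C(4, 1) · C(25, 23) = 4 · 300 = 1200. Avoidance count = 118755 − 1200 = 117555.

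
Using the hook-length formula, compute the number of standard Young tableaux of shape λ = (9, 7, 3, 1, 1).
# SYT of shape (9, 7, 3, 1, 1) = 128931264

Hook-length formula: f^λ = n! / Π hook(c), product over all cells c of the Young diagram. For λ = (9, 7, 3, 1, 1), n = 21 boxes. Hook lengths by row (left-to-right, top-to-bottom): [13, 10, 9, 7, 6, 5, 4, 2, 1]; [10, 7, 6, 4, 3, 2, 1]; [5, 2, 1]; [2]; [1]. Product of hooks = 396264960000. So f^λ = 21! / 396264960000 = 51090942171709440000 / 396264960000 = 128931264.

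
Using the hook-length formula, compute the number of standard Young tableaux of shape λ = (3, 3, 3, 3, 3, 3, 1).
# SYT of shape (3, 3, 3, 3, 3, 3, 1) = 554268

Hook-length formula: f^λ = n! / Π hook(c), product over all cells c of the Young diagram. For λ = (3, 3, 3, 3, 3, 3, 1), n = 19 boxes. Hook lengths by row (left-to-right, top-to-bottom): [9, 7, 6]; [8, 6, 5]; [7, 5, 4]; [6, 4, 3]; [5, 3, 2]; [4, 2, 1]; [1]. Product of hooks = 219469824000. So f^λ = 19! / 219469824000 = 121645100408832000 / 219469824000 = 554268.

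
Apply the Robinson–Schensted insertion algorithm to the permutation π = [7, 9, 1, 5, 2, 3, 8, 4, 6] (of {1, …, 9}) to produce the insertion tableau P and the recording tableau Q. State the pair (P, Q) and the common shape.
P = [1, 2, 3, 4, 6] / [5, 8] / [7, 9];  Q = [1, 2, 6, 7, 9] / [3, 4] / [5, 8];  common shape = (5, 2, 2)

Row-insert the values π_1, π_2, … into P one at a time, bumping the leftmost entry strictly greater than the inserted value down to the next row. The recording tableau Q records, in position (i, j), the step at which that cell was added to P.
  Insert 7 (step 1): P = [7];  Q = [1]
  Insert 9 (step 2): P = [7, 9];  Q = [1, 2]
  Insert 1 (step 3): P = [1, 9] / [7];  Q = [1, 2] / [3]
  Insert 5 (step 4): P = [1, 5] / [7, 9];  Q = [1, 2] / [3, 4]
  Insert 2 (step 5): P = [1, 2] / [5, 9] / [7];  Q = [1, 2] / [3, 4] / [5]
  Insert 3 (step 6): P = [1, 2, 3] / [5, 9] / [7];  Q = [1, 2, 6] / [3, 4] / [5]
  Insert 8 (step 7): P = [1, 2, 3, 8] / [5, 9] / [7];  Q = [1, 2, 6, 7] / [3, 4] / [5]
  Insert 4 (step 8): P = [1, 2, 3, 4] / [5, 8] / [7, 9];  Q = [1, 2, 6, 7] / [3, 4] / [5, 8]
  Insert 6 (step 9): P = [1, 2, 3, 4, 6] / [5, 8] / [7, 9];  Q = [1, 2, 6, 7, 9] / [3, 4] / [5, 8]
Final shape: (5, 2, 2).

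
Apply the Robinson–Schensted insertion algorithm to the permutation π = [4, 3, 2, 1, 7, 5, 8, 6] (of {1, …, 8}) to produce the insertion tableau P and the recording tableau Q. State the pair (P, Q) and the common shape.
P = [1, 5, 6] / [2, 7, 8] / [3] / [4];  Q = [1, 5, 7] / [2, 6, 8] / [3] / [4];  common shape = (3, 3, 1, 1)

Row-insert the values π_1, π_2, … into P one at a time, bumping the leftmost entry strictly greater than the inserted value down to the next row. The recording tableau Q records, in position (i, j), the step at which that cell was added to P.
  Insert 4 (step 1): P = [4];  Q = [1]
  Insert 3 (step 2): P = [3] / [4];  Q = [1] / [2]
  Insert 2 (step 3): P = [2] / [3] / [4];  Q = [1] / [2] / [3]
  Insert 1 (step 4): P = [1] / [2] / [3] / [4];  Q = [1] / [2] / [3] / [4]
  Insert 7 (step 5): P = [1, 7] / [2] / [3] / [4];  Q = [1, 5] / [2] / [3] / [4]
  Insert 5 (step 6): P = [1, 5] / [2, 7] / [3] / [4];  Q = [1, 5] / [2, 6] / [3] / [4]
  Insert 8 (step 7): P = [1, 5, 8] / [2, 7] / [3] / [4];  Q = [1, 5, 7] / [2, 6] / [3] / [4]
  Insert 6 (step 8): P = [1, 5, 6] / [2, 7, 8] / [3] / [4];  Q = [1, 5, 7] / [2, 6, 8] / [3] / [4]
Final shape: (3, 3, 1, 1).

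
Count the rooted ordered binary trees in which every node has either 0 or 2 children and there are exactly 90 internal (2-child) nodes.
C_90 = 1000134600800354781929399250536541864362461089950800

These full binary trees are counted by the Catalan number C_n = (1/(n + 1)) · C(2n, n). For n = 90: C_90 = (1/91) · C(180, 90) = 91012248672832285155575331798825309656983959185522800/91 = 1000134600800354781929399250536541864362461089950800.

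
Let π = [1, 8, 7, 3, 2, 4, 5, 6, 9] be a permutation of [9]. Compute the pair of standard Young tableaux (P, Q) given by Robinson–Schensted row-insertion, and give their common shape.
P = [1, 2, 4, 5, 6, 9] / [3] / [7] / [8];  Q = [1, 2, 6, 7, 8, 9] / [3] / [4] / [5];  common shape = (6, 1, 1, 1)

Row-insert the values π_1, π_2, … into P one at a time, bumping the leftmost entry strictly greater than the inserted value down to the next row. The recording tableau Q records, in position (i, j), the step at which that cell was added to P.
  Insert 1 (step 1): P = [1];  Q = [1]
  Insert 8 (step 2): P = [1, 8];  Q = [1, 2]
  Insert 7 (step 3): P = [1, 7] / [8];  Q = [1, 2] / [3]
  Insert 3 (step 4): P = [1, 3] / [7] / [8];  Q = [1, 2] / [3] / [4]
  Insert 2 (step 5): P = [1, 2] / [3] / [7] / [8];  Q = [1, 2] / [3] / [4] / [5]
  Insert 4 (step 6): P = [1, 2, 4] / [3] / [7] / [8];  Q = [1, 2, 6] / [3] / [4] / [5]
  Insert 5 (step 7): P = [1, 2, 4, 5] / [3] / [7] / [8];  Q = [1, 2, 6, 7] / [3] / [4] / [5]
  Insert 6 (step 8): P = [1, 2, 4, 5, 6] / [3] / [7] / [8];  Q = [1, 2, 6, 7, 8] / [3] / [4] / [5]
  Insert 9 (step 9): P = [1, 2, 4, 5, 6, 9] / [3] / [7] / [8];  Q = [1, 2, 6, 7, 8, 9] / [3] / [4] / [5]
Final shape: (6, 1, 1, 1).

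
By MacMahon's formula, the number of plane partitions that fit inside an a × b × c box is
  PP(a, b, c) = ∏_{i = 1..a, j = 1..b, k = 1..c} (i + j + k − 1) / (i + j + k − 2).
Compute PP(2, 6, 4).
PP(2, 6, 4) = 13860

Evaluate the triple product over i = 1..2, j = 1..6, k = 1..4. The factors are (2/1) · (3/2) · (4/3) · (5/4) · (3/2) · (4/3) · (5/4) · (6/5) · … (48 factors total). The numerators and denominators telescope so the product is an integer; carrying out the multiplication exactly gives PP(2, 6, 4) = 13860.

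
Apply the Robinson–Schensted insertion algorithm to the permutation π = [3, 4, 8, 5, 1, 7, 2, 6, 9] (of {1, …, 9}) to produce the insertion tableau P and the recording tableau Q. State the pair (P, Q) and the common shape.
P = [1, 2, 5, 6, 9] / [3, 4, 7] / [8];  Q = [1, 2, 3, 6, 9] / [4, 7, 8] / [5];  common shape = (5, 3, 1)

Row-insert the values π_1, π_2, … into P one at a time, bumping the leftmost entry strictly greater than the inserted value down to the next row. The recording tableau Q records, in position (i, j), the step at which that cell was added to P.
  Insert 3 (step 1): P = [3];  Q = [1]
  Insert 4 (step 2): P = [3, 4];  Q = [1, 2]
  Insert 8 (step 3): P = [3, 4, 8];  Q = [1, 2, 3]
  Insert 5 (step 4): P = [3, 4, 5] / [8];  Q = [1, 2, 3] / [4]
  Insert 1 (step 5): P = [1, 4, 5] / [3] / [8];  Q = [1, 2, 3] / [4] / [5]
  Insert 7 (step 6): P = [1, 4, 5, 7] / [3] / [8];  Q = [1, 2, 3, 6] / [4] / [5]
  Insert 2 (step 7): P = [1, 2, 5, 7] / [3, 4] / [8];  Q = [1, 2, 3, 6] / [4, 7] / [5]
  Insert 6 (step 8): P = [1, 2, 5, 6] / [3, 4, 7] / [8];  Q = [1, 2, 3, 6] / [4, 7, 8] / [5]
  Insert 9 (step 9): P = [1, 2, 5, 6, 9] / [3, 4, 7] / [8];  Q = [1, 2, 3, 6, 9] / [4, 7, 8] / [5]
Final shape: (5, 3, 1).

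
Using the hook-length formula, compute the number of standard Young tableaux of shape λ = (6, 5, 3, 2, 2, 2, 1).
# SYT of shape (6, 5, 3, 2, 2, 2, 1) = 733296564

Hook-length formula: f^λ = n! / Π hook(c), product over all cells c of the Young diagram. For λ = (6, 5, 3, 2, 2, 2, 1), n = 21 boxes. Hook lengths by row (left-to-right, top-to-bottom): [12, 10, 6, 4, 3, 1]; [10, 8, 4, 2, 1]; [7, 5, 1]; [5, 3]; [4, 2]; [3, 1]; [1]. Product of hooks = 69672960000. So f^λ = 21! / 69672960000 = 51090942171709440000 / 69672960000 = 733296564.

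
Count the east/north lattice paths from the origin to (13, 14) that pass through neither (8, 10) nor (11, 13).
Number of paths = 9681840

Inclusion–exclusion. Total paths: C(27, 13) = 20058300. Through P₁: C(18, 8)·C(9, 5) = 5513508. Through P₂: C(24, 11)·C(3, 2) = 7488432. Since P₁ is strictly southwest of P₂, a monotone path through both must visit P₁ then P₂; paths through both = C(18, 8)·C(6, 3)·C(3, 2) = 2625480. Avoid both = 20058300 − 5513508 − 7488432 + 2625480 = 9681840.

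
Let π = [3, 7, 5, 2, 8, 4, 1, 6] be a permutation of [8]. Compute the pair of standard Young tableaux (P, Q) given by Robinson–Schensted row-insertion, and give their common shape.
P = [1, 4, 6] / [2, 5, 8] / [3] / [7];  Q = [1, 2, 5] / [3, 6, 8] / [4] / [7];  common shape = (3, 3, 1, 1)

Row-insert the values π_1, π_2, … into P one at a time, bumping the leftmost entry strictly greater than the inserted value down to the next row. The recording tableau Q records, in position (i, j), the step at which that cell was added to P.
  Insert 3 (step 1): P = [3];  Q = [1]
  Insert 7 (step 2): P = [3, 7];  Q = [1, 2]
  Insert 5 (step 3): P = [3, 5] / [7];  Q = [1, 2] / [3]
  Insert 2 (step 4): P = [2, 5] / [3] / [7];  Q = [1, 2] / [3] / [4]
  Insert 8 (step 5): P = [2, 5, 8] / [3] / [7];  Q = [1, 2, 5] / [3] / [4]
  Insert 4 (step 6): P = [2, 4, 8] / [3, 5] / [7];  Q = [1, 2, 5] / [3, 6] / [4]
  Insert 1 (step 7): P = [1, 4, 8] / [2, 5] / [3] / [7];  Q = [1, 2, 5] / [3, 6] / [4] / [7]
  Insert 6 (step 8): P = [1, 4, 6] / [2, 5, 8] / [3] / [7];  Q = [1, 2, 5] / [3, 6, 8] / [4] / [7]
Final shape: (3, 3, 1, 1).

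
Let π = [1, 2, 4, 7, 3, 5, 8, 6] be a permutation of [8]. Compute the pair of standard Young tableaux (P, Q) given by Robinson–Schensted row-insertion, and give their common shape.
P = [1, 2, 3, 5, 6] / [4, 7, 8];  Q = [1, 2, 3, 4, 7] / [5, 6, 8];  common shape = (5, 3)

Row-insert the values π_1, π_2, … into P one at a time, bumping the leftmost entry strictly greater than the inserted value down to the next row. The recording tableau Q records, in position (i, j), the step at which that cell was added to P.
  Insert 1 (step 1): P = [1];  Q = [1]
  Insert 2 (step 2): P = [1, 2];  Q = [1, 2]
  Insert 4 (step 3): P = [1, 2, 4];  Q = [1, 2, 3]
  Insert 7 (step 4): P = [1, 2, 4, 7];  Q = [1, 2, 3, 4]
  Insert 3 (step 5): P = [1, 2, 3, 7] / [4];  Q = [1, 2, 3, 4] / [5]
  Insert 5 (step 6): P = [1, 2, 3, 5] / [4, 7];  Q = [1, 2, 3, 4] / [5, 6]
  Insert 8 (step 7): P = [1, 2, 3, 5, 8] / [4, 7];  Q = [1, 2, 3, 4, 7] / [5, 6]
  Insert 6 (step 8): P = [1, 2, 3, 5, 6] / [4, 7, 8];  Q = [1, 2, 3, 4, 7] / [5, 6, 8]
Final shape: (5, 3).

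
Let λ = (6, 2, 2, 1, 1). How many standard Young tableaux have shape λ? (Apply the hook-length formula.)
# SYT of shape (6, 2, 2, 1, 1) = 3564

Hook-length formula: f^λ = n! / Π hook(c), product over all cells c of the Young diagram. For λ = (6, 2, 2, 1, 1), n = 12 boxes. Hook lengths by row (left-to-right, top-to-bottom): [10, 7, 4, 3, 2, 1]; [5, 2]; [4, 1]; [2]; [1]. Product of hooks = 134400. So f^λ = 12! / 134400 = 479001600 / 134400 = 3564.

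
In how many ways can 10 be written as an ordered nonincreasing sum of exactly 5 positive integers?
p(10, 5 parts) = 7

Partitions of n into exactly k parts ↔ partitions of n − k into at most k parts (subtract 1 from each part). For n = 10, k = 5, the partitions are: 6+1+1+1+1, 5+2+1+1+1, 4+3+1+1+1, 4+2+2+1+1, 3+3+2+1+1, 3+2+2+2+1, 2+2+2+2+2. Count = 7.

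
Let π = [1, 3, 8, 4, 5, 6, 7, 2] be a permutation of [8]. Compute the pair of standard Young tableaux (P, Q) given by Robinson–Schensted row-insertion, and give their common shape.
P = [1, 2, 4, 5, 6, 7] / [3] / [8];  Q = [1, 2, 3, 5, 6, 7] / [4] / [8];  common shape = (6, 1, 1)

Row-insert the values π_1, π_2, … into P one at a time, bumping the leftmost entry strictly greater than the inserted value down to the next row. The recording tableau Q records, in position (i, j), the step at which that cell was added to P.
  Insert 1 (step 1): P = [1];  Q = [1]
  Insert 3 (step 2): P = [1, 3];  Q = [1, 2]
  Insert 8 (step 3): P = [1, 3, 8];  Q = [1, 2, 3]
  Insert 4 (step 4): P = [1, 3, 4] / [8];  Q = [1, 2, 3] / [4]
  Insert 5 (step 5): P = [1, 3, 4, 5] / [8];  Q = [1, 2, 3, 5] / [4]
  Insert 6 (step 6): P = [1, 3, 4, 5, 6] / [8];  Q = [1, 2, 3, 5, 6] / [4]
  Insert 7 (step 7): P = [1, 3, 4, 5, 6, 7] / [8];  Q = [1, 2, 3, 5, 6, 7] / [4]
  Insert 2 (step 8): P = [1, 2, 4, 5, 6, 7] / [3] / [8];  Q = [1, 2, 3, 5, 6, 7] / [4] / [8]
Final shape: (6, 1, 1).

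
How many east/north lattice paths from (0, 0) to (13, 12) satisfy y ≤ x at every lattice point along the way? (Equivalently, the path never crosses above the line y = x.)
Number of paths = 742900

By the reflection principle (André's argument), the number of monotone paths to (13, 12) with n ≤ m that never go above y = x is C(25, 13) − C(25, 14) = 5200300 − 4457400 = 742900.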